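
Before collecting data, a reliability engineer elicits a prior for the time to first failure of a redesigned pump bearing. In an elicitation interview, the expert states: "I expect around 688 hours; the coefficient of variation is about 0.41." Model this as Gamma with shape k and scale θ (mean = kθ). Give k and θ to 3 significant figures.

For Gamma(k, scale θ): mean = kθ, variance = kθ², so CV = 1/√k.
CV = 0.41, hence k = 1/CV² = 5.95.
Then θ = mean/k = 688/5.95 = 116.

k ≈ 5.95, θ ≈ 116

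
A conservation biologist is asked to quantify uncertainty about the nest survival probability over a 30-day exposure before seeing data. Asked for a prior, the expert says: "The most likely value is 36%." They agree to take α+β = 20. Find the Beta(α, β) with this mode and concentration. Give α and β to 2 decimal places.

α = 7.48, β = 12.52

For α,β > 1 the Beta mode is (α−1)/(α+β−2). With α+β = 20, the mode is (α−1)/18.
Set (α−1)/18 = 0.36 → α = 1 + 0.36·18 = 7.48.
β = 20 − α = 12.52.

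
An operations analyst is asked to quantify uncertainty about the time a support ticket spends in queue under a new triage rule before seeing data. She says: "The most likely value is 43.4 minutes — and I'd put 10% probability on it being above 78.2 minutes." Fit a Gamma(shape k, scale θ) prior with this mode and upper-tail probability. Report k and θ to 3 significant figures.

k ≈ 6.49, θ ≈ 7.9

Gamma(k,θ) with k>1 has mode (k−1)θ, so θ = 43.4/(k−1).
Need P(X < 78.2) = 0.9 with θ tied to k this way. Start at k = 2, θ = 43.4: P(X<78.2) ≈ 0.538.
Too low — raise k to concentrate. Iterating converges to k ≈ 6.49.
Then θ = 43.4/(6.49−1) ≈ 7.9.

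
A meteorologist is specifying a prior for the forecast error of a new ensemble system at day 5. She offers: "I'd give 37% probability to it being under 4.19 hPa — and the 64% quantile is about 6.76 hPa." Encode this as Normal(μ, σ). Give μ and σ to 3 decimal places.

The p-quantile of Normal(μ,σ) is μ + z_p·σ, with z_{0.37} = -0.3319 and z_{0.64} = 0.3585.
Eliminate σ: μ = (z₂·x₁ − z₁·x₂)/(z₂ − z₁) = (0.3585·4.19 − (-0.3319)·6.76)/0.6903 = 5.425.
Then σ = (x₂ − x₁)/(z₂ − z₁) = (6.76 − 4.19)/0.6903 = 3.723.

μ = 5.425, σ = 3.723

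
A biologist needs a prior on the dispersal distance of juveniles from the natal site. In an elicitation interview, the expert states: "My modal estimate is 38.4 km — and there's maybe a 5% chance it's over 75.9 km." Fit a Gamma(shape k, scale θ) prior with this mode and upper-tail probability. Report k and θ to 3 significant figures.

Gamma(k,θ) with k>1 has mode (k−1)θ, so θ = 38.4/(k−1).
Need P(X < 75.9) = 0.95 with θ tied to k this way. Start at k = 2, θ = 38.4: P(X<75.9) ≈ 0.588.
Too low — raise k to concentrate. Iterating converges to k ≈ 6.97.
Then θ = 38.4/(6.97−1) ≈ 6.43.

k ≈ 6.97, θ ≈ 6.43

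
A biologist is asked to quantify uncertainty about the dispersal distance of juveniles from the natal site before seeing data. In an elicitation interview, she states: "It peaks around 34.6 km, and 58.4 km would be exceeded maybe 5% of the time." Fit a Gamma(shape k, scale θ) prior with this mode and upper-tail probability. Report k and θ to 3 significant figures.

Gamma(k,θ) with k>1 has mode (k−1)θ, so θ = 34.6/(k−1).
Need P(X < 58.4) = 0.95 with θ tied to k this way. Start at k = 2, θ = 34.6: P(X<58.4) ≈ 0.503.
Too low — raise k to concentrate. Iterating converges to k ≈ 11.2.
Then θ = 34.6/(11.2−1) ≈ 3.4.

k ≈ 11.2, θ ≈ 3.4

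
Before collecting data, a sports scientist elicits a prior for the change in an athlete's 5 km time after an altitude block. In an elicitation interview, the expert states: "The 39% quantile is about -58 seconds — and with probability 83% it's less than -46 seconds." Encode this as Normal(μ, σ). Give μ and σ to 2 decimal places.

μ = -55.28, σ = 9.73

The p-quantile of Normal(μ,σ) is μ + z_p·σ, with z_{0.39} = -0.2793 and z_{0.83} = 0.9542.
Eliminate σ: μ = (z₂·x₁ − z₁·x₂)/(z₂ − z₁) = (0.9542·-58 − (-0.2793)·-46)/1.233 = -55.28.
Then σ = (x₂ − x₁)/(z₂ − z₁) = (-46 − -58)/1.233 = 9.73.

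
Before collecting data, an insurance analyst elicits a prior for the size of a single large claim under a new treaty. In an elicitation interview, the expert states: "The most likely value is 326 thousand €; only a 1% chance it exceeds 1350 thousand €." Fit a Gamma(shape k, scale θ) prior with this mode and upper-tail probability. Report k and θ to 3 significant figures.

Gamma(k,θ) with k>1 has mode (k−1)θ, so θ = 326/(k−1).
Need P(X < 1350) = 0.99 with θ tied to k this way. Start at k = 2, θ = 326: P(X<1350) ≈ 0.918.
Too low — raise k to concentrate. Iterating converges to k ≈ 3.05.
Then θ = 326/(3.05−1) ≈ 159.

k ≈ 3.05, θ ≈ 159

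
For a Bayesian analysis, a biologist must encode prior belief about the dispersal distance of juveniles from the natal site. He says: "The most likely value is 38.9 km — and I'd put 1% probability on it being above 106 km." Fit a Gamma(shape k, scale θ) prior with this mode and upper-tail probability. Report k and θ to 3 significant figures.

Gamma(k,θ) with k>1 has mode (k−1)θ, so θ = 38.9/(k−1).
Need P(X < 106) = 0.99 with θ tied to k this way. Start at k = 2, θ = 38.9: P(X<106) ≈ 0.756.
Too low — raise k to concentrate. Iterating converges to k ≈ 5.58.
Then θ = 38.9/(5.58−1) ≈ 8.49.

k ≈ 5.58, θ ≈ 8.49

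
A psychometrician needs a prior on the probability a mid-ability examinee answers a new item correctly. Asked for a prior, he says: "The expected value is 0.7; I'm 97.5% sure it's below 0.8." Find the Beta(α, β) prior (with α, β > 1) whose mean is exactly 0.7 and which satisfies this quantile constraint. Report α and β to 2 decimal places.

α ≈ 49.80, β ≈ 21.34

With mean 0.7 fixed, write α = 0.7s, β = 0.3s where s = α+β.
Need P(θ < 0.8) = 0.975 under Beta(0.7s, 0.3s). Normal approximation: (q−m)/√(m(1−m)/s) ≈ z_{0.975} = 1.96, so s ≈ 0.7·0.3·(1.96)²/(0.8−0.7)² = 80.7.
At s = 80.7: P(θ<0.8) ≈ 0.982. Adjusting to match 0.975 gives s ≈ 71.15.
So α = 0.7·71.15 ≈ 49.80, β = 0.3·71.15 ≈ 21.34.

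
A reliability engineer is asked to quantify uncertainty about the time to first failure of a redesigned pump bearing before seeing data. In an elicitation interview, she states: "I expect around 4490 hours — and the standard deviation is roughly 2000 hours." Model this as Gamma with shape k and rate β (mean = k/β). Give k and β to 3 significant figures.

For Gamma(k, rate β): mean = k/β, variance = k/β², so CV = 1/√k.
CV = SD/mean = 2000/4490 = 0.4454, hence k = 1/CV² = 5.04.
Then β = k/mean = 5.04/4490 = 0.00112.

k ≈ 5.04, β ≈ 0.00112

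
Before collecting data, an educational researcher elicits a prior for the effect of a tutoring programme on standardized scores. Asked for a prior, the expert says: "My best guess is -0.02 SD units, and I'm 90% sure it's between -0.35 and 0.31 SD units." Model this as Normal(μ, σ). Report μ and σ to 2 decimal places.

μ = -0.02, σ = 0.20

A symmetric 90% interval runs μ ± z·σ with z = 1.645.
Half-width = 0.33, so σ = 0.33/1.645 = 0.20.
μ is the stated best guess, -0.02.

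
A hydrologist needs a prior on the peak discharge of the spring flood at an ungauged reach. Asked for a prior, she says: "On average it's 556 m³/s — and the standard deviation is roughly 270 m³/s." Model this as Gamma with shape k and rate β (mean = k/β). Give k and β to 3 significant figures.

For Gamma(k, rate β): mean = k/β, variance = k/β², so CV = 1/√k.
CV = SD/mean = 270/556 = 0.4856, hence k = 1/CV² = 4.24.
Then β = k/mean = 4.24/556 = 0.00763.

k ≈ 4.24, β ≈ 0.00763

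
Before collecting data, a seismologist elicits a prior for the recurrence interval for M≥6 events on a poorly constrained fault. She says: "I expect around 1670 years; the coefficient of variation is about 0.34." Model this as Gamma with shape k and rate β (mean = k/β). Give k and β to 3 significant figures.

For Gamma(k, rate β): mean = k/β, variance = k/β², so CV = 1/√k.
CV = 0.34, hence k = 1/CV² = 8.65.
Then β = k/mean = 8.65/1670 = 0.00518.

k ≈ 8.65, β ≈ 0.00518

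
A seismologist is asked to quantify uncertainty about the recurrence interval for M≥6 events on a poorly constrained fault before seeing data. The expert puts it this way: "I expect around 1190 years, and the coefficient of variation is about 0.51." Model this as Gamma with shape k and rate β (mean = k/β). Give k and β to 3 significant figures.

For Gamma(k, rate β): mean = k/β, variance = k/β², so CV = 1/√k.
CV = 0.51, hence k = 1/CV² = 3.84.
Then β = k/mean = 3.84/1190 = 0.00323.

k ≈ 3.84, β ≈ 0.00323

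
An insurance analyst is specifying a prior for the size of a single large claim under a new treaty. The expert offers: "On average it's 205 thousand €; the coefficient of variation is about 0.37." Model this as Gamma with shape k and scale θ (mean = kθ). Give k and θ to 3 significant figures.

k ≈ 7.3, θ ≈ 28.1

For Gamma(k, scale θ): mean = kθ, variance = kθ², so CV = 1/√k.
CV = 0.37, hence k = 1/CV² = 7.3.
Then θ = mean/k = 205/7.3 = 28.1.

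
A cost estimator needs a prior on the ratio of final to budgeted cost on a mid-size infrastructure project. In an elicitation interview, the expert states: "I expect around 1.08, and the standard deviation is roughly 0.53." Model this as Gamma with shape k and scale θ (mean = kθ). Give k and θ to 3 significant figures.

For Gamma(k, scale θ): mean = kθ, variance = kθ², so CV = 1/√k.
CV = SD/mean = 0.53/1.08 = 0.4907, hence k = 1/CV² = 4.15.
Then θ = mean/k = 1.08/4.15 = 0.26.

k ≈ 4.15, θ ≈ 0.26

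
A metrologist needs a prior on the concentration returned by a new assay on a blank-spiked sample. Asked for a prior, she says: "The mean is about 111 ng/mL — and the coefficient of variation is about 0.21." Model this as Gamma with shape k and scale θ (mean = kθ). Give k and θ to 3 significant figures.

For Gamma(k, scale θ): mean = kθ, variance = kθ², so CV = 1/√k.
CV = 0.21, hence k = 1/CV² = 22.7.
Then θ = mean/k = 111/22.7 = 4.9.

k ≈ 22.7, θ ≈ 4.9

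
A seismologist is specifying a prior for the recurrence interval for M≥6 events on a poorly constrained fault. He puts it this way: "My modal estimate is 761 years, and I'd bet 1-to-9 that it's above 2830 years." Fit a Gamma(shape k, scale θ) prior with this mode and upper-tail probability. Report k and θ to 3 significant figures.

Gamma(k,θ) with k>1 has mode (k−1)θ, so θ = 761/(k−1).
Need P(X < 2830) = 0.9 with θ tied to k this way. Start at k = 2, θ = 761: P(X<2830) ≈ 0.886.
Too low — raise k to concentrate. Iterating converges to k ≈ 2.08.
Then θ = 761/(2.08−1) ≈ 707.

k ≈ 2.08, θ ≈ 707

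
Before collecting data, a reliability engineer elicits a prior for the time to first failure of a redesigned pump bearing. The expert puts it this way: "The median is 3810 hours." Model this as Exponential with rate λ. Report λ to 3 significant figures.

Exponential median = ln 2 / λ, so λ = ln 2 / 3810.0 = 0.000182.

λ ≈ 0.000182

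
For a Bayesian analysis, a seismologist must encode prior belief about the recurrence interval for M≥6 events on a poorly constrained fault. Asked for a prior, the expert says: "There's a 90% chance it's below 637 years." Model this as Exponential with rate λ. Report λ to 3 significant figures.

λ ≈ 0.00361

P(T < 637.0) = 1 − e^(−λ·637.0) = 0.9, so λ = −ln(1−0.9)/637.0 = −ln(0.1)/637.0 = 0.00361.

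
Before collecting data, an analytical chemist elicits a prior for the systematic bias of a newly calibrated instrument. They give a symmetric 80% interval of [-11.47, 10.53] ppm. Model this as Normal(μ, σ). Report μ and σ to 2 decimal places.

μ = -0.47, σ = 8.58

A symmetric 80% interval runs μ ± z·σ with z = 1.282.
Half-width = 11, so σ = 11/1.282 = 8.58.
μ is the interval midpoint, -0.47.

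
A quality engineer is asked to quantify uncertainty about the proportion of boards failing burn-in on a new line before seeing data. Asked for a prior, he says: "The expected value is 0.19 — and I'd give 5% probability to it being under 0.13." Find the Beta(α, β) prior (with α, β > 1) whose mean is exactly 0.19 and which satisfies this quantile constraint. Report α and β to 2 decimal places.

With mean 0.19 fixed, write α = 0.19s, β = 0.81s where s = α+β.
Need P(θ < 0.13) = 0.05 under Beta(0.19s, 0.81s). Normal approximation: (q−m)/√(m(1−m)/s) ≈ z_{0.05} = -1.64, so s ≈ 0.19·0.81·(-1.64)²/(0.13−0.19)² = 115.7.
At s = 115.7: P(θ<0.13) ≈ 0.039. Adjusting to match 0.05 gives s ≈ 101.89.
So α = 0.19·101.89 ≈ 19.36, β = 0.81·101.89 ≈ 82.53.

α ≈ 19.36, β ≈ 82.53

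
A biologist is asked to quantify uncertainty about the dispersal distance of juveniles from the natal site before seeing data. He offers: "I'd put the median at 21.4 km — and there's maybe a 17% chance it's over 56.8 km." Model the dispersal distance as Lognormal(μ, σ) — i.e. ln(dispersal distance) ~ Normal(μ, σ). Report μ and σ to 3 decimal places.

μ ≈ 3.063, σ ≈ 1.023

If T ~ Lognormal(μ,σ) then ln T ~ Normal(μ,σ), so the p-quantile of ln T is μ + z_p·σ.
ln(21.4) = 3.063 and ln(56.8) = 4.04; z_{0.5} = 0, z_{0.83} = 0.9542.
σ = (4.04 − 3.063)/(0.9542 − (0)) = 1.023.
μ = 3.063 − (0)·1.023 = 3.063.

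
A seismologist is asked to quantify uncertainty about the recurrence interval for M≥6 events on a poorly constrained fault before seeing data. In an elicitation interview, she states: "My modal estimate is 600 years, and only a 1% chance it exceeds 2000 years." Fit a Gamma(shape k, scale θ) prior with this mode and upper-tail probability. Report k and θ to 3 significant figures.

Gamma(k,θ) with k>1 has mode (k−1)θ, so θ = 600/(k−1).
Need P(X < 2000) = 0.99 with θ tied to k this way. Start at k = 2, θ = 600: P(X<2000) ≈ 0.845.
Too low — raise k to concentrate. Iterating converges to k ≈ 4.03.
Then θ = 600/(4.03−1) ≈ 198.

k ≈ 4.03, θ ≈ 198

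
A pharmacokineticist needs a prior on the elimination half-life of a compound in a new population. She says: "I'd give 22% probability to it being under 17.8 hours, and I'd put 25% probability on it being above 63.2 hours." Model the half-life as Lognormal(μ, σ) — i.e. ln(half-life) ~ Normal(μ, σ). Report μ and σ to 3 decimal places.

If T ~ Lognormal(μ,σ) then ln T ~ Normal(μ,σ), so the p-quantile of ln T is μ + z_p·σ.
ln(17.8) = 2.879 and ln(63.2) = 4.146; z_{0.22} = -0.7722, z_{0.75} = 0.6745.
σ = (4.146 − 2.879)/(0.6745 − (-0.7722)) = 0.876.
μ = 2.879 − (-0.7722)·0.876 = 3.556.

μ ≈ 3.556, σ ≈ 0.876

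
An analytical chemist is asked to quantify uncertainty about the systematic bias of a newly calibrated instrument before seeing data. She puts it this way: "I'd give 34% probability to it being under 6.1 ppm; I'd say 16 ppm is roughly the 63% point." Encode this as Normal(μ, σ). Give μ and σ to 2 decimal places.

For Normal(μ,σ), the p-quantile is μ + z_p·σ. Here z_{0.34} = -0.4125, z_{0.63} = 0.3319.
So 6.1 = μ − 0.4125σ and 16 = μ + 0.3319σ.
Subtracting: σ = (16 − 6.1)/(0.3319 − (-0.4125)) = 13.30.
Then μ = 6.1 − (-0.4125)·13.30 = 11.59.

μ = 11.59, σ = 13.30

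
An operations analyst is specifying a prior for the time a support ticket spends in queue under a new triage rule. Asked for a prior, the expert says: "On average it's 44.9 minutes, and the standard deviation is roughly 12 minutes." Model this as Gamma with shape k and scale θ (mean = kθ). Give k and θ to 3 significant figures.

For Gamma(k, scale θ): mean = kθ, variance = kθ², so CV = 1/√k.
CV = SD/mean = 12/44.9 = 0.2673, hence k = 1/CV² = 14.
Then θ = mean/k = 44.9/14 = 3.21.

k ≈ 14, θ ≈ 3.21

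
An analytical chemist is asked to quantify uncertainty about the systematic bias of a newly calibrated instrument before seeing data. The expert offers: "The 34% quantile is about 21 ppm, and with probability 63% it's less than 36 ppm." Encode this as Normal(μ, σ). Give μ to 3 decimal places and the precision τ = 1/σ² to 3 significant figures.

μ = 29.312, τ = 0.00246

For Normal(μ,σ), the p-quantile is μ + z_p·σ. Here z_{0.34} = -0.4125, z_{0.63} = 0.3319.
So 21 = μ − 0.4125σ and 36 = μ + 0.3319σ.
Subtracting: σ = (36 − 21)/(0.3319 − (-0.4125)) = 20.153.
Then μ = 21 − (-0.4125)·20.153 = 29.312.
Precision τ = 1/σ² = 1/20.15² = 0.00246.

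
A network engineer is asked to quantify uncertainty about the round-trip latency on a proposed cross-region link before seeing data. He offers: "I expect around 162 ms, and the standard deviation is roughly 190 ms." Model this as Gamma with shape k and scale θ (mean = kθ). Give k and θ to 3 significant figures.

k ≈ 0.727, θ ≈ 223

For Gamma(k, scale θ): mean = kθ, variance = kθ², so CV = 1/√k.
CV = SD/mean = 190/162 = 1.173, hence k = 1/CV² = 0.727.
Then θ = mean/k = 162/0.727 = 223.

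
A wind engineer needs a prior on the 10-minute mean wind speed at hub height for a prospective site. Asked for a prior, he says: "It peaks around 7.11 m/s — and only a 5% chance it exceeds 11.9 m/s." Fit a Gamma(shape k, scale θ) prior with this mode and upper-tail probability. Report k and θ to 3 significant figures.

Gamma(k,θ) with k>1 has mode (k−1)θ, so θ = 7.11/(k−1).
Need P(X < 11.9) = 0.95 with θ tied to k this way. Start at k = 2, θ = 7.11: P(X<11.9) ≈ 0.499.
Too low — raise k to concentrate. Iterating converges to k ≈ 11.5.
Then θ = 7.11/(11.5−1) ≈ 0.675.

k ≈ 11.5, θ ≈ 0.675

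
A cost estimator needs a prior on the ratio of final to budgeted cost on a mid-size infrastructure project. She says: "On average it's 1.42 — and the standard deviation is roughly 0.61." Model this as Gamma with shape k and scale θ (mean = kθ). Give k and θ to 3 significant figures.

k ≈ 5.42, θ ≈ 0.262

For Gamma(k, scale θ): mean = kθ, variance = kθ², so CV = 1/√k.
CV = SD/mean = 0.61/1.42 = 0.4296, hence k = 1/CV² = 5.42.
Then θ = mean/k = 1.42/5.42 = 0.262.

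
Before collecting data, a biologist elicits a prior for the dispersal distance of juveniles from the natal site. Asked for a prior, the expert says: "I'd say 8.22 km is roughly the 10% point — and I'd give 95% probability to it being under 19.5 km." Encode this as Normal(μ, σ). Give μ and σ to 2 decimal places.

The p-quantile of Normal(μ,σ) is μ + z_p·σ, with z_{0.1} = -1.282 and z_{0.95} = 1.645.
Eliminate σ: μ = (z₂·x₁ − z₁·x₂)/(z₂ − z₁) = (1.645·8.22 − (-1.282)·19.5)/2.926 = 13.16.
Then σ = (x₂ − x₁)/(z₂ − z₁) = (19.5 − 8.22)/2.926 = 3.85.

μ = 13.16, σ = 3.85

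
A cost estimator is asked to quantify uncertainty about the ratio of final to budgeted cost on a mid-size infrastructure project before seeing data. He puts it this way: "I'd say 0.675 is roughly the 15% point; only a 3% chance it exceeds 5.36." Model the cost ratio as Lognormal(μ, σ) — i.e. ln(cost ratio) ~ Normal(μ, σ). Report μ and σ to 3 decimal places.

μ ≈ 0.343, σ ≈ 0.710

If T ~ Lognormal(μ,σ) then ln T ~ Normal(μ,σ), so the p-quantile of ln T is μ + z_p·σ.
ln(0.675) = -0.393 and ln(5.36) = 1.679; z_{0.15} = -1.036, z_{0.97} = 1.881.
σ = (1.679 − -0.393)/(1.881 − (-1.036)) = 0.710.
μ = -0.393 − (-1.036)·0.710 = 0.343.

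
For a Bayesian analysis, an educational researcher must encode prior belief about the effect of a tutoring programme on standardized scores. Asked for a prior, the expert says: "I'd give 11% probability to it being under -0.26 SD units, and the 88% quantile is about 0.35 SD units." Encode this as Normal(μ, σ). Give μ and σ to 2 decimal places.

For Normal(μ,σ), the p-quantile is μ + z_p·σ. Here z_{0.11} = -1.227, z_{0.88} = 1.175.
So -0.26 = μ − 1.227σ and 0.35 = μ + 1.175σ.
Subtracting: σ = (0.35 − -0.26)/(1.175 − (-1.227)) = 0.25.
Then μ = -0.26 − (-1.227)·0.25 = 0.05.

μ = 0.05, σ = 0.25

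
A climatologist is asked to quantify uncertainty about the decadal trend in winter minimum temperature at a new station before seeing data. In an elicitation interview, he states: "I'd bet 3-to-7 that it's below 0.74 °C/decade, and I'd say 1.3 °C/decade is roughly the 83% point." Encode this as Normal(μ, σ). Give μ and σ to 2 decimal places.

The p-quantile of Normal(μ,σ) is μ + z_p·σ, with z_{0.3} = -0.5244 and z_{0.83} = 0.9542.
Eliminate σ: μ = (z₂·x₁ − z₁·x₂)/(z₂ − z₁) = (0.9542·0.74 − (-0.5244)·1.3)/1.479 = 0.94.
Then σ = (x₂ − x₁)/(z₂ − z₁) = (1.3 − 0.74)/1.479 = 0.38.

μ = 0.94, σ = 0.38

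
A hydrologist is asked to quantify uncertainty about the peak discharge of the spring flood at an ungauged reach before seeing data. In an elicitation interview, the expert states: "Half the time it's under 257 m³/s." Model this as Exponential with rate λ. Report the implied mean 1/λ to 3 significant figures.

mean ≈ 371 m³/s

Exponential median = ln 2 / λ, so λ = ln 2 / 257.0 = 0.0027.
Mean = 1/λ = 371 m³/s.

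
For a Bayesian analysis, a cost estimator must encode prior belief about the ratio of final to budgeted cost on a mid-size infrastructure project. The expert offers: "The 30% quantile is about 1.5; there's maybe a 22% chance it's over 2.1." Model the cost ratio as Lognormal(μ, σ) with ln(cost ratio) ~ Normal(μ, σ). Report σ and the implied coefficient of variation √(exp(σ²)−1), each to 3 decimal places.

If T ~ Lognormal(μ,σ) then ln T ~ Normal(μ,σ), so the p-quantile of ln T is μ + z_p·σ.
ln(1.5) = 0.4055 and ln(2.1) = 0.7419; z_{0.3} = -0.5244, z_{0.78} = 0.7722.
σ = (0.7419 − 0.4055)/(0.7722 − (-0.5244)) = 0.260.
μ = 0.4055 − (-0.5244)·0.260 = 0.542.
CV = √(exp(σ²)−1) = √(exp(0.0673)−1) = 0.264.

σ ≈ 0.260, CV ≈ 0.264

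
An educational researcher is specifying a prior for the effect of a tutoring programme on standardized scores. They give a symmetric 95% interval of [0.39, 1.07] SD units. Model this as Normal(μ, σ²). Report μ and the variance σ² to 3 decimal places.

A symmetric 95% interval runs μ ± z·σ with z = 1.96.
Half-width = 0.34, so σ = 0.34/1.96 = 0.1735 and σ² = 0.030.
μ is the interval midpoint, 0.730.

μ = 0.730, σ² = 0.030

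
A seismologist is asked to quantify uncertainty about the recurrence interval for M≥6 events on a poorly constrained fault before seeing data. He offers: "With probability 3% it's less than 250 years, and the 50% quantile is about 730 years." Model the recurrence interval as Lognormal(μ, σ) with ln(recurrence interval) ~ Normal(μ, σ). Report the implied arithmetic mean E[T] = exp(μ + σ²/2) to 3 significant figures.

E[T] ≈ 859 years

If T ~ Lognormal(μ,σ) then ln T ~ Normal(μ,σ), so the p-quantile of ln T is μ + z_p·σ.
ln(250) = 5.521 and ln(730) = 6.593; z_{0.03} = -1.881, z_{0.5} = 0.
σ = (6.593 − 5.521)/(0 − (-1.881)) = 0.570.
μ = 5.521 − (-1.881)·0.570 = 6.593.
E[T] = exp(μ + σ²/2) = exp(6.593 + 0.1623) = 859 years.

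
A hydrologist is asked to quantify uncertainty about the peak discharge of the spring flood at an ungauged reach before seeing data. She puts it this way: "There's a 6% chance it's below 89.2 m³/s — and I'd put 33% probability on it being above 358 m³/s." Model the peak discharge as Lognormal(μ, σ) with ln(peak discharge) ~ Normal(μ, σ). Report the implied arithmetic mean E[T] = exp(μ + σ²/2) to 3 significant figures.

E[T] ≈ 336 m³/s

If T ~ Lognormal(μ,σ) then ln T ~ Normal(μ,σ), so the p-quantile of ln T is μ + z_p·σ.
ln(89.2) = 4.491 and ln(358) = 5.881; z_{0.06} = -1.555, z_{0.67} = 0.4399.
σ = (5.881 − 4.491)/(0.4399 − (-1.555)) = 0.697.
μ = 4.491 − (-1.555)·0.697 = 5.574.
E[T] = exp(μ + σ²/2) = exp(5.574 + 0.2427) = 336 m³/s.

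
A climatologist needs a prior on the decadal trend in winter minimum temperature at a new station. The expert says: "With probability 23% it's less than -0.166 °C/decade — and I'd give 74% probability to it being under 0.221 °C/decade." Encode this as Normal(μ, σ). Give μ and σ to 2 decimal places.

The p-quantile of Normal(μ,σ) is μ + z_p·σ, with z_{0.23} = -0.7388 and z_{0.74} = 0.6433.
Eliminate σ: μ = (z₂·x₁ − z₁·x₂)/(z₂ − z₁) = (0.6433·-0.166 − (-0.7388)·0.221)/1.382 = 0.04.
Then σ = (x₂ − x₁)/(z₂ − z₁) = (0.221 − -0.166)/1.382 = 0.28.

μ = 0.04, σ = 0.28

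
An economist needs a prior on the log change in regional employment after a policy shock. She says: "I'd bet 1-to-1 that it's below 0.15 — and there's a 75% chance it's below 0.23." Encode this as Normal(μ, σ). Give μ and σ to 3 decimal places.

For Normal(μ,σ), the p-quantile is μ + z_p·σ. Here z_{0.5} = 0, z_{0.75} = 0.6745.
So 0.15 = μ + 0σ and 0.23 = μ + 0.6745σ.
Subtracting: σ = (0.23 − 0.15)/(0.6745 − (0)) = 0.119.
Then μ = 0.15 − (0)·0.119 = 0.150.

μ = 0.150, σ = 0.119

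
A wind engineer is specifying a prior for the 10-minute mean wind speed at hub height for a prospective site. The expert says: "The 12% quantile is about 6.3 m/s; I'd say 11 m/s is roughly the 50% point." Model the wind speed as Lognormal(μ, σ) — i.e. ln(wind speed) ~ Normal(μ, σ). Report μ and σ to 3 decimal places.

If T ~ Lognormal(μ,σ) then ln T ~ Normal(μ,σ), so the p-quantile of ln T is μ + z_p·σ.
ln(6.3) = 1.841 and ln(11) = 2.398; z_{0.12} = -1.175, z_{0.5} = 0.
σ = (2.398 − 1.841)/(0 − (-1.175)) = 0.474.
μ = 1.841 − (-1.175)·0.474 = 2.398.

μ ≈ 2.398, σ ≈ 0.474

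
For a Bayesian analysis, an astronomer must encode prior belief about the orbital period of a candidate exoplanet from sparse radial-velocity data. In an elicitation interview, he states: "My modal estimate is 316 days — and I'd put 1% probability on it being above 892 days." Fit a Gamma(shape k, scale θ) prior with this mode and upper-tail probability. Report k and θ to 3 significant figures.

Gamma(k,θ) with k>1 has mode (k−1)θ, so θ = 316/(k−1).
Need P(X < 892) = 0.99 with θ tied to k this way. Start at k = 2, θ = 316: P(X<892) ≈ 0.773.
Too low — raise k to concentrate. Iterating converges to k ≈ 5.24.
Then θ = 316/(5.24−1) ≈ 74.5.

k ≈ 5.24, θ ≈ 74.5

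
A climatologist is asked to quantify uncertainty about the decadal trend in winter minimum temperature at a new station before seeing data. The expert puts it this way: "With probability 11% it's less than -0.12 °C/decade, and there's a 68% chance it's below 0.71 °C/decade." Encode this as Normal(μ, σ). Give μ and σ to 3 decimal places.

μ = 0.481, σ = 0.490

For Normal(μ,σ), the p-quantile is μ + z_p·σ. Here z_{0.11} = -1.227, z_{0.68} = 0.4677.
So -0.12 = μ − 1.227σ and 0.71 = μ + 0.4677σ.
Subtracting: σ = (0.71 − -0.12)/(0.4677 − (-1.227)) = 0.490.
Then μ = -0.12 − (-1.227)·0.490 = 0.481.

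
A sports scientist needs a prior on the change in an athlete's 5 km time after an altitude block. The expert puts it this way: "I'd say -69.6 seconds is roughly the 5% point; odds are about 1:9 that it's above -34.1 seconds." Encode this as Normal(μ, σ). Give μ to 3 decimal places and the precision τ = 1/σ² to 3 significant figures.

The p-quantile of Normal(μ,σ) is μ + z_p·σ, with z_{0.05} = -1.645 and z_{0.9} = 1.282.
Eliminate σ: μ = (z₂·x₁ − z₁·x₂)/(z₂ − z₁) = (1.282·-69.6 − (-1.645)·-34.1)/2.926 = -49.646.
Then σ = (x₂ − x₁)/(z₂ − z₁) = (-34.1 − -69.6)/2.926 = 12.131.
Precision τ = 1/σ² = 1/12.13² = 0.0068.

μ = -49.646, τ = 0.0068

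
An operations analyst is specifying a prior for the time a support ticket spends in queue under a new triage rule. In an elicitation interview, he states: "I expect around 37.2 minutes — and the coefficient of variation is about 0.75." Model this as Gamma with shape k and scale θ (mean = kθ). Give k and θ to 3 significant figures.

k ≈ 1.78, θ ≈ 20.9

For Gamma(k, scale θ): mean = kθ, variance = kθ², so CV = 1/√k.
CV = 0.75, hence k = 1/CV² = 1.78.
Then θ = mean/k = 37.2/1.78 = 20.9.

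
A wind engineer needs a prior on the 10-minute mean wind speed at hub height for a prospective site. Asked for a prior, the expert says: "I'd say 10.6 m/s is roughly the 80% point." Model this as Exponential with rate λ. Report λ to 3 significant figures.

P(T < 10.6) = 1 − e^(−λ·10.6) = 0.8, so λ = −ln(1−0.8)/10.6 = −ln(0.2)/10.6 = 0.152.

λ ≈ 0.152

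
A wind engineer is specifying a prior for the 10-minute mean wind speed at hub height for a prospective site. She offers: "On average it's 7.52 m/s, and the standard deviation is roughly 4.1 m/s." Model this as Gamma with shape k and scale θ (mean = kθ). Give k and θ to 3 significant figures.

k ≈ 3.36, θ ≈ 2.24

For Gamma(k, scale θ): mean = kθ, variance = kθ², so CV = 1/√k.
CV = SD/mean = 4.1/7.52 = 0.5452, hence k = 1/CV² = 3.36.
Then θ = mean/k = 7.52/3.36 = 2.24.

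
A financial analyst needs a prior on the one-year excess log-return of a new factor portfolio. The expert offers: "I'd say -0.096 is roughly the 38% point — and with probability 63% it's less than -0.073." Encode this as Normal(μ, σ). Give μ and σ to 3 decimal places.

For Normal(μ,σ), the p-quantile is μ + z_p·σ. Here z_{0.38} = -0.3055, z_{0.63} = 0.3319.
So -0.096 = μ − 0.3055σ and -0.073 = μ + 0.3319σ.
Subtracting: σ = (-0.073 − -0.096)/(0.3319 − (-0.3055)) = 0.036.
Then μ = -0.096 − (-0.3055)·0.036 = -0.085.

μ = -0.085, σ = 0.036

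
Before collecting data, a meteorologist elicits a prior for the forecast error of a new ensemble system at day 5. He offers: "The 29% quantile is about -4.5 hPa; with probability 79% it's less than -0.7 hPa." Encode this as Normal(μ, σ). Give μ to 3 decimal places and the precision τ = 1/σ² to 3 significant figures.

μ = -2.954, τ = 0.128

For Normal(μ,σ), the p-quantile is μ + z_p·σ. Here z_{0.29} = -0.5534, z_{0.79} = 0.8064.
So -4.5 = μ − 0.5534σ and -0.7 = μ + 0.8064σ.
Subtracting: σ = (-0.7 − -4.5)/(0.8064 − (-0.5534)) = 2.795.
Then μ = -4.5 − (-0.5534)·2.795 = -2.954.
Precision τ = 1/σ² = 1/2.795² = 0.128.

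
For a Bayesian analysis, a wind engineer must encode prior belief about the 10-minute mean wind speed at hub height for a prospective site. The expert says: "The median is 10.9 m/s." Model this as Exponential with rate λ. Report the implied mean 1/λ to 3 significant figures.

Exponential median = ln 2 / λ, so λ = ln 2 / 10.9 = 0.0636.
Mean = 1/λ = 15.7 m/s.

mean ≈ 15.7 m/s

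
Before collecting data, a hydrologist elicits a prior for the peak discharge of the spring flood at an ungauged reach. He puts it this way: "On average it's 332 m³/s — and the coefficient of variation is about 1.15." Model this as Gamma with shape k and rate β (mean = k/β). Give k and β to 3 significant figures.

For Gamma(k, rate β): mean = k/β, variance = k/β², so CV = 1/√k.
CV = 1.15, hence k = 1/CV² = 0.756.
Then β = k/mean = 0.756/332 = 0.00228.

k ≈ 0.756, β ≈ 0.00228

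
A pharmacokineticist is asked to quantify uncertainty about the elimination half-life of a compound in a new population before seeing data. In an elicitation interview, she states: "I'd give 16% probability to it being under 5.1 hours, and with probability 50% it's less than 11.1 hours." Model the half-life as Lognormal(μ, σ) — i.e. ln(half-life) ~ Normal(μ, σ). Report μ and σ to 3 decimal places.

If T ~ Lognormal(μ,σ) then ln T ~ Normal(μ,σ), so the p-quantile of ln T is μ + z_p·σ.
ln(5.1) = 1.629 and ln(11.1) = 2.407; z_{0.16} = -0.9945, z_{0.5} = 0.
σ = (2.407 − 1.629)/(0 − (-0.9945)) = 0.782.
μ = 1.629 − (-0.9945)·0.782 = 2.407.

μ ≈ 2.407, σ ≈ 0.782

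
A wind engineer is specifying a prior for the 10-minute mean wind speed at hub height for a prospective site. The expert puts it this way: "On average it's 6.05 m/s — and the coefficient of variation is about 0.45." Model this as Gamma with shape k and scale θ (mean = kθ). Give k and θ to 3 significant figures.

k ≈ 4.94, θ ≈ 1.23

For Gamma(k, scale θ): mean = kθ, variance = kθ², so CV = 1/√k.
CV = 0.45, hence k = 1/CV² = 4.94.
Then θ = mean/k = 6.05/4.94 = 1.23.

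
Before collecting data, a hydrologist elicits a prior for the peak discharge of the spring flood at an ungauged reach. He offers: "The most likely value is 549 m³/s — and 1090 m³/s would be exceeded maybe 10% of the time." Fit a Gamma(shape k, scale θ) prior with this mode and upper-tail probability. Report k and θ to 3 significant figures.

Gamma(k,θ) with k>1 has mode (k−1)θ, so θ = 549/(k−1).
Need P(X < 1090) = 0.9 with θ tied to k this way. Start at k = 2, θ = 549: P(X<1090) ≈ 0.590.
Too low — raise k to concentrate. Iterating converges to k ≈ 5.08.
Then θ = 549/(5.08−1) ≈ 135.

k ≈ 5.08, θ ≈ 135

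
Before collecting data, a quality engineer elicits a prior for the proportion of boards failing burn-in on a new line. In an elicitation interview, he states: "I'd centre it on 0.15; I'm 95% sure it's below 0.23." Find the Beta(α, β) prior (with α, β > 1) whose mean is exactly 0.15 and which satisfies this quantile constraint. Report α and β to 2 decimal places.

α ≈ 9.30, β ≈ 52.68

With mean 0.15 fixed, write α = 0.15s, β = 0.85s where s = α+β.
Need P(θ < 0.23) = 0.95 under Beta(0.15s, 0.85s). Normal approximation: (q−m)/√(m(1−m)/s) ≈ z_{0.95} = 1.64, so s ≈ 0.15·0.85·(1.64)²/(0.23−0.15)² = 53.9.
At s = 53.9: P(θ<0.23) ≈ 0.939. Adjusting to match 0.95 gives s ≈ 61.98.
So α = 0.15·61.98 ≈ 9.30, β = 0.85·61.98 ≈ 52.68.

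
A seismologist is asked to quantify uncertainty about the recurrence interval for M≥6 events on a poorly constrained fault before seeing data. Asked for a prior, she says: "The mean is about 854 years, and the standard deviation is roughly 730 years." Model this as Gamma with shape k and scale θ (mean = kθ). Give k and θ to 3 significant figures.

k ≈ 1.37, θ ≈ 624

For Gamma(k, scale θ): mean = kθ, variance = kθ², so CV = 1/√k.
CV = SD/mean = 730/854 = 0.8548, hence k = 1/CV² = 1.37.
Then θ = mean/k = 854/1.37 = 624.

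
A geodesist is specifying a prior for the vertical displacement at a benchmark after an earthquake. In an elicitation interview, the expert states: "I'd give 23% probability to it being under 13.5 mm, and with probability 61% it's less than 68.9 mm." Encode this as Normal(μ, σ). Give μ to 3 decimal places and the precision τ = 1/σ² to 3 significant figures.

μ = 53.702, τ = 0.000338

For Normal(μ,σ), the p-quantile is μ + z_p·σ. Here z_{0.23} = -0.7388, z_{0.61} = 0.2793.
So 13.5 = μ − 0.7388σ and 68.9 = μ + 0.2793σ.
Subtracting: σ = (68.9 − 13.5)/(0.2793 − (-0.7388)) = 54.412.
Then μ = 13.5 − (-0.7388)·54.412 = 53.702.
Precision τ = 1/σ² = 1/54.41² = 0.000338.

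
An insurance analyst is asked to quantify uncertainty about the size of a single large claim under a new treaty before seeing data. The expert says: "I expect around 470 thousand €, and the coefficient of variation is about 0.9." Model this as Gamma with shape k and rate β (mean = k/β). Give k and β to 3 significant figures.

For Gamma(k, rate β): mean = k/β, variance = k/β², so CV = 1/√k.
CV = 0.9, hence k = 1/CV² = 1.23.
Then β = k/mean = 1.23/470 = 0.00263.

k ≈ 1.23, β ≈ 0.00263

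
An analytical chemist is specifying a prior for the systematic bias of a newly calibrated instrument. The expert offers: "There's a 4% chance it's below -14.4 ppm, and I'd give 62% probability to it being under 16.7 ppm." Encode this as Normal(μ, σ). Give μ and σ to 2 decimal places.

The p-quantile of Normal(μ,σ) is μ + z_p·σ, with z_{0.04} = -1.751 and z_{0.62} = 0.3055.
Eliminate σ: μ = (z₂·x₁ − z₁·x₂)/(z₂ − z₁) = (0.3055·-14.4 − (-1.751)·16.7)/2.056 = 12.08.
Then σ = (x₂ − x₁)/(z₂ − z₁) = (16.7 − -14.4)/2.056 = 15.13.

μ = 12.08, σ = 15.13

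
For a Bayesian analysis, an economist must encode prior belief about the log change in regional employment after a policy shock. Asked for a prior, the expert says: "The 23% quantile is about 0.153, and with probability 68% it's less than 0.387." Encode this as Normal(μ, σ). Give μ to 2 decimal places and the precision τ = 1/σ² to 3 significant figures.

For Normal(μ,σ), the p-quantile is μ + z_p·σ. Here z_{0.23} = -0.7388, z_{0.68} = 0.4677.
So 0.153 = μ − 0.7388σ and 0.387 = μ + 0.4677σ.
Subtracting: σ = (0.387 − 0.153)/(0.4677 − (-0.7388)) = 0.19.
Then μ = 0.153 − (-0.7388)·0.19 = 0.30.
Precision τ = 1/σ² = 1/0.1939² = 26.6.

μ = 0.30, τ = 26.6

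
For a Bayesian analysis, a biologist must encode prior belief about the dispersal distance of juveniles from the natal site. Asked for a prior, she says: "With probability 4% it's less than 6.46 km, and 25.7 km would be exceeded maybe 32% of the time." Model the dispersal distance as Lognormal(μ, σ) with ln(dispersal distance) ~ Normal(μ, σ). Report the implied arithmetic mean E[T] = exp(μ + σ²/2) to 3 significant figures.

E[T] ≈ 23.3 km

If T ~ Lognormal(μ,σ) then ln T ~ Normal(μ,σ), so the p-quantile of ln T is μ + z_p·σ.
ln(6.46) = 1.866 and ln(25.7) = 3.246; z_{0.04} = -1.751, z_{0.68} = 0.4677.
σ = (3.246 − 1.866)/(0.4677 − (-1.751)) = 0.622.
μ = 1.866 − (-1.751)·0.622 = 2.955.
E[T] = exp(μ + σ²/2) = exp(2.955 + 0.1937) = 23.3 km.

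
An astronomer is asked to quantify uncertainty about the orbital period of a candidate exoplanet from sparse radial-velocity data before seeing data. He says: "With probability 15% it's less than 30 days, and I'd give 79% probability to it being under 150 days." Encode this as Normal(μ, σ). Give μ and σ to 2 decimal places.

The p-quantile of Normal(μ,σ) is μ + z_p·σ, with z_{0.15} = -1.036 and z_{0.79} = 0.8064.
Eliminate σ: μ = (z₂·x₁ − z₁·x₂)/(z₂ − z₁) = (0.8064·30 − (-1.036)·150)/1.843 = 97.49.
Then σ = (x₂ − x₁)/(z₂ − z₁) = (150 − 30)/1.843 = 65.12.

μ = 97.49, σ = 65.12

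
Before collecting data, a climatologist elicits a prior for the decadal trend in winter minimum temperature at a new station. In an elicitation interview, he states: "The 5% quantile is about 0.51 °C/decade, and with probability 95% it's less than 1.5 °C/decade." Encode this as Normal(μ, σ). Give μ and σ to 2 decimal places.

μ = 1.01, σ = 0.30

For Normal(μ,σ), the p-quantile is μ + z_p·σ. Here z_{0.05} = -1.645, z_{0.95} = 1.645.
So 0.51 = μ − 1.645σ and 1.5 = μ + 1.645σ.
Subtracting: σ = (1.5 − 0.51)/(1.645 − (-1.645)) = 0.30.
Then μ = 0.51 − (-1.645)·0.30 = 1.01.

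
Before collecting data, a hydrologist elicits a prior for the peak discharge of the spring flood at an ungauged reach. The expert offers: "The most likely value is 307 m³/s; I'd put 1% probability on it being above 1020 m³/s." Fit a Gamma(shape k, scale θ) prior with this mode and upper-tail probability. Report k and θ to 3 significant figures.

Gamma(k,θ) with k>1 has mode (k−1)θ, so θ = 307/(k−1).
Need P(X < 1020) = 0.99 with θ tied to k this way. Start at k = 2, θ = 307: P(X<1020) ≈ 0.844.
Too low — raise k to concentrate. Iterating converges to k ≈ 4.04.
Then θ = 307/(4.04−1) ≈ 101.

k ≈ 4.04, θ ≈ 101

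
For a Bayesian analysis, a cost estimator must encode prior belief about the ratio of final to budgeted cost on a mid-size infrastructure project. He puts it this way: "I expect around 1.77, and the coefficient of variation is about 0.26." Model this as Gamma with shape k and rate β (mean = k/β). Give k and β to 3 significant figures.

k ≈ 14.8, β ≈ 8.36

For Gamma(k, rate β): mean = k/β, variance = k/β², so CV = 1/√k.
CV = 0.26, hence k = 1/CV² = 14.8.
Then β = k/mean = 14.8/1.77 = 8.36.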